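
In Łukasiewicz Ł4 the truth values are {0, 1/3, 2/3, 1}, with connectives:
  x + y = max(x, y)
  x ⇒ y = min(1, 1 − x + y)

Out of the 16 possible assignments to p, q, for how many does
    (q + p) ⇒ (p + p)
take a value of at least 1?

p = 0, q = 0 ↦ 1  ≥
p = 0, q = 1/3 ↦ 2/3  <
p = 0, q = 2/3 ↦ 1/3  <
p = 0, q = 1 ↦ 0  <
p = 1/3, q = 0 ↦ 1  ≥
p = 1/3, q = 1/3 ↦ 1  ≥
p = 1/3, q = 2/3 ↦ 2/3  <
p = 1/3, q = 1 ↦ 1/3  <
p = 2/3, q = 0 ↦ 1  ≥
p = 2/3, q = 1/3 ↦ 1  ≥
p = 2/3, q = 2/3 ↦ 1  ≥
p = 2/3, q = 1 ↦ 2/3  <
p = 1, q = 0 ↦ 1  ≥
p = 1, q = 1/3 ↦ 1  ≥
p = 1, q = 2/3 ↦ 1  ≥
p = 1, q = 1 ↦ 1  ≥
So 10 of the 16 assignments meet the threshold.

10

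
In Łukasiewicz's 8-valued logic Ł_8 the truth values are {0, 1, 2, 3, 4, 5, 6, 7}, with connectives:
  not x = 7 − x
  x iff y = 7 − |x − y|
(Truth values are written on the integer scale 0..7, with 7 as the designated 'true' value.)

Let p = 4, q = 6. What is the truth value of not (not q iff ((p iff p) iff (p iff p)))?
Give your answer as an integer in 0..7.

not q = not 6 = 1
p iff p = 4 iff 4 = 7
p iff p = 4 iff 4 = 7
(p iff p) iff (p iff p) = 7 iff 7 = 7
not q iff ((p iff p) iff (p iff p)) = 1 iff 7 = 1
not (not q iff ((p iff p) iff (p iff p))) = not 1 = 6

6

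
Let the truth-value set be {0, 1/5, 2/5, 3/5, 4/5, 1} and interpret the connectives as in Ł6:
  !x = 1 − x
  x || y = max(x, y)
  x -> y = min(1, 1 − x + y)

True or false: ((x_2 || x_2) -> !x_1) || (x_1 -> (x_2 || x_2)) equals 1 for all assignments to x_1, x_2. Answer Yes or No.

Counterexample: take x_1 = 4/5, x_2 = 2/5.
x_2 || x_2 = 2/5 || 2/5 = 2/5
!x_1 = !4/5 = 1/5
(x_2 || x_2) -> !x_1 = 2/5 -> 1/5 = 4/5
x_2 || x_2 = 2/5 || 2/5 = 2/5
x_1 -> (x_2 || x_2) = 4/5 -> 2/5 = 3/5
((x_2 || x_2) -> !x_1) || (x_1 -> (x_2 || x_2)) = 4/5 || 3/5 = 4/5
This gives 4/5 ≠ 1.

No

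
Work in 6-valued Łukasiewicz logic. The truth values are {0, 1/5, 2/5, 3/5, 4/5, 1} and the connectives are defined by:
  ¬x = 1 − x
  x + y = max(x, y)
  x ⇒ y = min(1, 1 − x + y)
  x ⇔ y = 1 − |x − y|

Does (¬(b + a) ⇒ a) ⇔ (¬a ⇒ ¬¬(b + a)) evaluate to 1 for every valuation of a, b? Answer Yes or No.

Yes

At a = 1, b = 4/5, for instance:
b + a = 4/5 + 1 = 1
¬(b + a) = ¬1 = 0
¬(b + a) ⇒ a = 0 ⇒ 1 = 1
¬a = ¬1 = 0
¬¬(b + a) = ¬0 = 1
¬a ⇒ ¬¬(b + a) = 0 ⇒ 1 = 1
(¬(b + a) ⇒ a) ⇔ (¬a ⇒ ¬¬(b + a)) = 1 ⇔ 1 = 1
and checking the remaining 35 assignments likewise gives ≥ 1 in every case.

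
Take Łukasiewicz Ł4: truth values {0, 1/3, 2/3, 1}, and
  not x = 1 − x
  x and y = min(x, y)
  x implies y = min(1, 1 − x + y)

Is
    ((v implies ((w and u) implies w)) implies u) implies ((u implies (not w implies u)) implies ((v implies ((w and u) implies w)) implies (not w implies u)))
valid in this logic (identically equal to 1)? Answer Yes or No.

Yes

At u = 0, v = 1/3, w = 1, for instance:
w and u = 1 and 0 = 0
(w and u) implies w = 0 implies 1 = 1
v implies ((w and u) implies w) = 1/3 implies 1 = 1
(v implies ((w and u) implies w)) implies u = 1 implies 0 = 0
not w = not 1 = 0
not w implies u = 0 implies 0 = 1
u implies (not w implies u) = 0 implies 1 = 1
(v implies ((w and u) implies w)) implies (not w implies u) = 1 implies 1 = 1
(u implies (not w implies u)) implies ((v implies ((w and u) implies w)) implies (not w implies u)) = 1 implies 1 = 1
((v implies ((w and u) implies w)) implies u) implies ((u implies (not w implies u)) implies ((v implies ((w and u) implies w)) implies (not w implies u))) = 0 implies 1 = 1
and checking the remaining 63 assignments likewise gives ≥ 1 in every case.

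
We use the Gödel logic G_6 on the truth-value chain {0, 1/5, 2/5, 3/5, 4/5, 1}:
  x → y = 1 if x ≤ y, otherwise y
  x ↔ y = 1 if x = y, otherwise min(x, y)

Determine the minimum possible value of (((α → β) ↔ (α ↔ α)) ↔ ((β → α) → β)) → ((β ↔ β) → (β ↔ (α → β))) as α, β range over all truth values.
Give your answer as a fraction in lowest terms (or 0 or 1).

1/5

Take α = 0, β = 1/5:
α → β = 0 → 1/5 = 1
α ↔ α = 0 ↔ 0 = 1
(α → β) ↔ (α ↔ α) = 1 ↔ 1 = 1
β → α = 1/5 → 0 = 0
(β → α) → β = 0 → 1/5 = 1
((α → β) ↔ (α ↔ α)) ↔ ((β → α) → β) = 1 ↔ 1 = 1
β ↔ β = 1/5 ↔ 1/5 = 1
α → β = 0 → 1/5 = 1
β ↔ (α → β) = 1/5 ↔ 1 = 1/5
(β ↔ β) → (β ↔ (α → β)) = 1 → 1/5 = 1/5
(((α → β) ↔ (α ↔ α)) ↔ ((β → α) → β)) → ((β ↔ β) → (β ↔ (α → β))) = 1 → 1/5 = 1/5
No assignment yields a value below 1/5, so this is the minimum.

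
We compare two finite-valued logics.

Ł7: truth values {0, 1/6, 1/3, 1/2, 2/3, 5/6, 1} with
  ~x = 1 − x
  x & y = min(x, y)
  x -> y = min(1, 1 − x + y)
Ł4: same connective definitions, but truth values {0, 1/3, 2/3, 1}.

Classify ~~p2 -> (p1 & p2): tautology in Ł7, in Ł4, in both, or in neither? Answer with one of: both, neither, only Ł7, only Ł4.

neither

In Ł7: at p1 = 0, p2 = 1/6 the value is 5/6 — not a tautology.
In Ł4: at p1 = 0, p2 = 1/3 the value is 2/3 — not a tautology.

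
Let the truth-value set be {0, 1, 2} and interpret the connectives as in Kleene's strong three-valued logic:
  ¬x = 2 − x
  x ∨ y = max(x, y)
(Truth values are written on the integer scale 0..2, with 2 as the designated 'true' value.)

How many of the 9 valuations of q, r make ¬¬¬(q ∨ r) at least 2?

q = 0, r = 0 ↦ 2  ≥
q = 0, r = 1 ↦ 1  <
q = 0, r = 2 ↦ 0  <
q = 1, r = 0 ↦ 1  <
q = 1, r = 1 ↦ 1  <
q = 1, r = 2 ↦ 0  <
q = 2, r = 0 ↦ 0  <
q = 2, r = 1 ↦ 0  <
q = 2, r = 2 ↦ 0  <
So 1 of the 9 assignments meets the threshold.

1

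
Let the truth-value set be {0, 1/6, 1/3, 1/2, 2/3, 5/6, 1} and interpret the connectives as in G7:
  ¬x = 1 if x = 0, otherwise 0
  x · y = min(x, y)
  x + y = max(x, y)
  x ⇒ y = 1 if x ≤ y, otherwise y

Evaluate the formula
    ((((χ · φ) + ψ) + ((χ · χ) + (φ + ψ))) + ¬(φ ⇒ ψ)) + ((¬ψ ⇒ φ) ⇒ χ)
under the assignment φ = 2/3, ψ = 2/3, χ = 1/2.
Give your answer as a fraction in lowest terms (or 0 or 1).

2/3

χ · φ = 1/2 · 2/3 = 1/2
(χ · φ) + ψ = 1/2 + 2/3 = 2/3
χ · χ = 1/2 · 1/2 = 1/2
φ + ψ = 2/3 + 2/3 = 2/3
(χ · χ) + (φ + ψ) = 1/2 + 2/3 = 2/3
((χ · φ) + ψ) + ((χ · χ) + (φ + ψ)) = 2/3 + 2/3 = 2/3
φ ⇒ ψ = 2/3 ⇒ 2/3 = 1
¬(φ ⇒ ψ) = ¬1 = 0
(((χ · φ) + ψ) + ((χ · χ) + (φ + ψ))) + ¬(φ ⇒ ψ) = 2/3 + 0 = 2/3
¬ψ = ¬2/3 = 0
¬ψ ⇒ φ = 0 ⇒ 2/3 = 1
(¬ψ ⇒ φ) ⇒ χ = 1 ⇒ 1/2 = 1/2
((((χ · φ) + ψ) + ((χ · χ) + (φ + ψ))) + ¬(φ ⇒ ψ)) + ((¬ψ ⇒ φ) ⇒ χ) = 2/3 + 1/2 = 2/3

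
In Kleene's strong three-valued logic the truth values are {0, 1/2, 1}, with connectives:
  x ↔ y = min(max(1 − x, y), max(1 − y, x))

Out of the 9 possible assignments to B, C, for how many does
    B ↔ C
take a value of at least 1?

2

B = 0, C = 0 ↦ 1  ≥
B = 0, C = 1/2 ↦ 1/2  <
B = 0, C = 1 ↦ 0  <
B = 1/2, C = 0 ↦ 1/2  <
B = 1/2, C = 1/2 ↦ 1/2  <
B = 1/2, C = 1 ↦ 1/2  <
B = 1, C = 0 ↦ 0  <
B = 1, C = 1/2 ↦ 1/2  <
B = 1, C = 1 ↦ 1  ≥
So 2 of the 9 assignments meet the threshold.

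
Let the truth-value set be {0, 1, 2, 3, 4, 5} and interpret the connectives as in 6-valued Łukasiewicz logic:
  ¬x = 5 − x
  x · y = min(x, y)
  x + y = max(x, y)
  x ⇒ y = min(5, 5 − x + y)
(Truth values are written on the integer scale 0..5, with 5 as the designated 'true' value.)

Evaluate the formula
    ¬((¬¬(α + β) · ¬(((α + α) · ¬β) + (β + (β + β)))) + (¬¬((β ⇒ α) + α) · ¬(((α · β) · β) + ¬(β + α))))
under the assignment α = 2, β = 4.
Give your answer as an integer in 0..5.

2

α + β = 2 + 4 = 4
¬(α + β) = ¬4 = 1
¬¬(α + β) = ¬1 = 4
α + α = 2 + 2 = 2
¬β = ¬4 = 1
(α + α) · ¬β = 2 · 1 = 1
β + β = 4 + 4 = 4
β + (β + β) = 4 + 4 = 4
((α + α) · ¬β) + (β + (β + β)) = 1 + 4 = 4
¬(((α + α) · ¬β) + (β + (β + β))) = ¬4 = 1
¬¬(α + β) · ¬(((α + α) · ¬β) + (β + (β + β))) = 4 · 1 = 1
β ⇒ α = 4 ⇒ 2 = 3
(β ⇒ α) + α = 3 + 2 = 3
¬((β ⇒ α) + α) = ¬3 = 2
¬¬((β ⇒ α) + α) = ¬2 = 3
α · β = 2 · 4 = 2
(α · β) · β = 2 · 4 = 2
β + α = 4 + 2 = 4
¬(β + α) = ¬4 = 1
((α · β) · β) + ¬(β + α) = 2 + 1 = 2
¬(((α · β) · β) + ¬(β + α)) = ¬2 = 3
¬¬((β ⇒ α) + α) · ¬(((α · β) · β) + ¬(β + α)) = 3 · 3 = 3
(¬¬(α + β) · ¬(((α + α) · ¬β) + (β + (β + β)))) + (¬¬((β ⇒ α) + α) · ¬(((α · β) · β) + ¬(β + α))) = 1 + 3 = 3
¬((¬¬(α + β) · ¬(((α + α) · ¬β) + (β + (β + β)))) + (¬¬((β ⇒ α) + α) · ¬(((α · β) · β) + ¬(β + α)))) = ¬3 = 2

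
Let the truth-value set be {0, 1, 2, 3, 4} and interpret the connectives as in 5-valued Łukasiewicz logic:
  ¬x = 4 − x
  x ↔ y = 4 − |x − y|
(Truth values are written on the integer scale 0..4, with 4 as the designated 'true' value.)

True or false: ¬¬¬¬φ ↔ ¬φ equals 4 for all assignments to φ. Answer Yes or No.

Counterexample: take φ = 0.
¬φ = ¬0 = 4
¬¬φ = ¬4 = 0
¬¬¬φ = ¬0 = 4
¬¬¬¬φ = ¬4 = 0
¬φ = ¬0 = 4
¬¬¬¬φ ↔ ¬φ = 0 ↔ 4 = 0
This gives 0 ≠ 4.

No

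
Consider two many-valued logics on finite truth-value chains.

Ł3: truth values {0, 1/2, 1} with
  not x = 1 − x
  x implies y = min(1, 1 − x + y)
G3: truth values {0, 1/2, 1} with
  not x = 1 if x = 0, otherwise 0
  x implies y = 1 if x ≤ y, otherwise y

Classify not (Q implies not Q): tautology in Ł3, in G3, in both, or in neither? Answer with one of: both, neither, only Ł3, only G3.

neither

In Ł3: at Q = 0 the value is 0 — not a tautology.
In G3: at Q = 0 the value is 0 — not a tautology.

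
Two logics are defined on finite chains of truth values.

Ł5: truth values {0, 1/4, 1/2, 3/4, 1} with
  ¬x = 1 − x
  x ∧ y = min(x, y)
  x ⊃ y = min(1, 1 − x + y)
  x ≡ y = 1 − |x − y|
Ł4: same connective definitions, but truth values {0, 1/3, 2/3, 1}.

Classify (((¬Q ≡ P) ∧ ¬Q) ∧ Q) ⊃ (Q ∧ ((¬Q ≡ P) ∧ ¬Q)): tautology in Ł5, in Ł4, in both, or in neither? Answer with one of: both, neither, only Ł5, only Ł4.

both

In Ł5: every assignment gives 1 — tautology.
In Ł4: every assignment gives 1 — tautology.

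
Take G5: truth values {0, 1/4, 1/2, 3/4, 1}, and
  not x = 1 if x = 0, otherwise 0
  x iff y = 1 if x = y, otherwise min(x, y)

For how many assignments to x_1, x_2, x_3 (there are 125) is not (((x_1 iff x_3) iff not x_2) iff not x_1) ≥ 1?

value 1: 40 assignments (counts)
value 0: 85 assignments
So 40 of the 125 assignments meet the threshold.

40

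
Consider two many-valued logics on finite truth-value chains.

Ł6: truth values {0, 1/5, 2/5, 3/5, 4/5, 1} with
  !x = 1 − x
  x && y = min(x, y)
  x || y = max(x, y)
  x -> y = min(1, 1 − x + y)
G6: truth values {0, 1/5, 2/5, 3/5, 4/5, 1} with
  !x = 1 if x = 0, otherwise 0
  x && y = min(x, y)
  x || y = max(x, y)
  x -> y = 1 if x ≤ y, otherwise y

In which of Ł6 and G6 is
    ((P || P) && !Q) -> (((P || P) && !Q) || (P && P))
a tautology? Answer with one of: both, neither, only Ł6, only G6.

both

In Ł6: every assignment gives 1 — tautology.
In G6: every assignment gives 1 — tautology.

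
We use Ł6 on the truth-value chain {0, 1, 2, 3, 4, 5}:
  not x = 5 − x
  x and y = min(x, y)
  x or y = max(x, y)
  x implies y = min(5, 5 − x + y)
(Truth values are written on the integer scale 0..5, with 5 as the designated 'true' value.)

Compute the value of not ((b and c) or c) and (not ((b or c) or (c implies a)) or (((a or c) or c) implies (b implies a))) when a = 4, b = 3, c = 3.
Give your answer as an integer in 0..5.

b and c = 3 and 3 = 3
(b and c) or c = 3 or 3 = 3
not ((b and c) or c) = not 3 = 2
b or c = 3 or 3 = 3
c implies a = 3 implies 4 = 5
(b or c) or (c implies a) = 3 or 5 = 5
not ((b or c) or (c implies a)) = not 5 = 0
a or c = 4 or 3 = 4
(a or c) or c = 4 or 3 = 4
b implies a = 3 implies 4 = 5
((a or c) or c) implies (b implies a) = 4 implies 5 = 5
not ((b or c) or (c implies a)) or (((a or c) or c) implies (b implies a)) = 0 or 5 = 5
not ((b and c) or c) and (not ((b or c) or (c implies a)) or (((a or c) or c) implies (b implies a))) = 2 and 5 = 2

2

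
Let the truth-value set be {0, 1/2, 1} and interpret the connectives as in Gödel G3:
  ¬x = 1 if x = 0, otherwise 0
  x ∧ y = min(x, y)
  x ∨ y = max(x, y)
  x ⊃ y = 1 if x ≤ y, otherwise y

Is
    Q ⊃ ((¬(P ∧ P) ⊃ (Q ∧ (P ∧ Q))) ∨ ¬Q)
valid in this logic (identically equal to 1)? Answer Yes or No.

No

Counterexample: take P = 0, Q = 1/2.
P ∧ P = 0 ∧ 0 = 0
¬(P ∧ P) = ¬0 = 1
P ∧ Q = 0 ∧ 1/2 = 0
Q ∧ (P ∧ Q) = 1/2 ∧ 0 = 0
¬(P ∧ P) ⊃ (Q ∧ (P ∧ Q)) = 1 ⊃ 0 = 0
¬Q = ¬1/2 = 0
(¬(P ∧ P) ⊃ (Q ∧ (P ∧ Q))) ∨ ¬Q = 0 ∨ 0 = 0
Q ⊃ ((¬(P ∧ P) ⊃ (Q ∧ (P ∧ Q))) ∨ ¬Q) = 1/2 ⊃ 0 = 0
This gives 0 ≠ 1.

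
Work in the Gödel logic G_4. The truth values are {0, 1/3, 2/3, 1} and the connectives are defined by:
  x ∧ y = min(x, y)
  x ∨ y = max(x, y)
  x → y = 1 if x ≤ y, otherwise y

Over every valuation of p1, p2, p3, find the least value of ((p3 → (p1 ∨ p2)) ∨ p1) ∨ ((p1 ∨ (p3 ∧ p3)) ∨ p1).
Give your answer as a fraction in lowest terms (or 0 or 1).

1/3

Take p1 = 0, p2 = 0, p3 = 1/3:
p1 ∨ p2 = 0 ∨ 0 = 0
p3 → (p1 ∨ p2) = 1/3 → 0 = 0
(p3 → (p1 ∨ p2)) ∨ p1 = 0 ∨ 0 = 0
p3 ∧ p3 = 1/3 ∧ 1/3 = 1/3
p1 ∨ (p3 ∧ p3) = 0 ∨ 1/3 = 1/3
(p1 ∨ (p3 ∧ p3)) ∨ p1 = 1/3 ∨ 0 = 1/3
((p3 → (p1 ∨ p2)) ∨ p1) ∨ ((p1 ∨ (p3 ∧ p3)) ∨ p1) = 0 ∨ 1/3 = 1/3
No assignment yields a value below 1/3, so this is the minimum.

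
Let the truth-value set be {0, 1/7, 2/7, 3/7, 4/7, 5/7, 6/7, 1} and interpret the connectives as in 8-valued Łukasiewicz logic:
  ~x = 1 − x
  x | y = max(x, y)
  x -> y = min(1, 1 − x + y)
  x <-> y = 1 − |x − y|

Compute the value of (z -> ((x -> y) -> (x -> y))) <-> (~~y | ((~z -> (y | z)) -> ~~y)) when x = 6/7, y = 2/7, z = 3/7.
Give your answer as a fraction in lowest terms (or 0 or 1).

3/7

x -> y = 6/7 -> 2/7 = 3/7
x -> y = 6/7 -> 2/7 = 3/7
(x -> y) -> (x -> y) = 3/7 -> 3/7 = 1
z -> ((x -> y) -> (x -> y)) = 3/7 -> 1 = 1
~y = ~2/7 = 5/7
~~y = ~5/7 = 2/7
~z = ~3/7 = 4/7
y | z = 2/7 | 3/7 = 3/7
~z -> (y | z) = 4/7 -> 3/7 = 6/7
~y = ~2/7 = 5/7
~~y = ~5/7 = 2/7
(~z -> (y | z)) -> ~~y = 6/7 -> 2/7 = 3/7
~~y | ((~z -> (y | z)) -> ~~y) = 2/7 | 3/7 = 3/7
(z -> ((x -> y) -> (x -> y))) <-> (~~y | ((~z -> (y | z)) -> ~~y)) = 1 <-> 3/7 = 3/7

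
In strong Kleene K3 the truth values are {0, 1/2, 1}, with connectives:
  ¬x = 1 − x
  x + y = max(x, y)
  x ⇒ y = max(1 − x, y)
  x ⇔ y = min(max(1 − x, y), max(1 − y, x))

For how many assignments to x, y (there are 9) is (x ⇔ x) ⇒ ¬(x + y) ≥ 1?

1

x = 0, y = 0 ↦ 1  ≥
x = 0, y = 1/2 ↦ 1/2  <
x = 0, y = 1 ↦ 0  <
x = 1/2, y = 0 ↦ 1/2  <
x = 1/2, y = 1/2 ↦ 1/2  <
x = 1/2, y = 1 ↦ 1/2  <
x = 1, y = 0 ↦ 0  <
x = 1, y = 1/2 ↦ 0  <
x = 1, y = 1 ↦ 0  <
So 1 of the 9 assignments meets the threshold.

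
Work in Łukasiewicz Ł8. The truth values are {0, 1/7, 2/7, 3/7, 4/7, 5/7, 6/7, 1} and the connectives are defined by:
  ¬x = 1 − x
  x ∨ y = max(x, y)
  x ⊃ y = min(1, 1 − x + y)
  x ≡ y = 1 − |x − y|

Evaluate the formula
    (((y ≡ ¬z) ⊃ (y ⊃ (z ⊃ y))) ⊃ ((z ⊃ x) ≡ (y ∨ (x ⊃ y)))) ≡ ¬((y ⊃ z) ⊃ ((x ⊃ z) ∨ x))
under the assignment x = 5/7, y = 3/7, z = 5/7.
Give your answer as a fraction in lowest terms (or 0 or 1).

¬z = ¬5/7 = 2/7
y ≡ ¬z = 3/7 ≡ 2/7 = 6/7
z ⊃ y = 5/7 ⊃ 3/7 = 5/7
y ⊃ (z ⊃ y) = 3/7 ⊃ 5/7 = 1
(y ≡ ¬z) ⊃ (y ⊃ (z ⊃ y)) = 6/7 ⊃ 1 = 1
z ⊃ x = 5/7 ⊃ 5/7 = 1
x ⊃ y = 5/7 ⊃ 3/7 = 5/7
y ∨ (x ⊃ y) = 3/7 ∨ 5/7 = 5/7
(z ⊃ x) ≡ (y ∨ (x ⊃ y)) = 1 ≡ 5/7 = 5/7
((y ≡ ¬z) ⊃ (y ⊃ (z ⊃ y))) ⊃ ((z ⊃ x) ≡ (y ∨ (x ⊃ y))) = 1 ⊃ 5/7 = 5/7
y ⊃ z = 3/7 ⊃ 5/7 = 1
x ⊃ z = 5/7 ⊃ 5/7 = 1
(x ⊃ z) ∨ x = 1 ∨ 5/7 = 1
(y ⊃ z) ⊃ ((x ⊃ z) ∨ x) = 1 ⊃ 1 = 1
¬((y ⊃ z) ⊃ ((x ⊃ z) ∨ x)) = ¬1 = 0
(((y ≡ ¬z) ⊃ (y ⊃ (z ⊃ y))) ⊃ ((z ⊃ x) ≡ (y ∨ (x ⊃ y)))) ≡ ¬((y ⊃ z) ⊃ ((x ⊃ z) ∨ x)) = 5/7 ≡ 0 = 2/7

2/7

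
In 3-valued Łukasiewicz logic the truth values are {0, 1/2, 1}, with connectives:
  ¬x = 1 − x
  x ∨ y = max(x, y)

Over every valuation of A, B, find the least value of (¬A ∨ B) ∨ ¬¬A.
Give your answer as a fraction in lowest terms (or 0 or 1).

Take A = 1/2, B = 0:
¬A = ¬1/2 = 1/2
¬A ∨ B = 1/2 ∨ 0 = 1/2
¬A = ¬1/2 = 1/2
¬¬A = ¬1/2 = 1/2
(¬A ∨ B) ∨ ¬¬A = 1/2 ∨ 1/2 = 1/2
No assignment yields a value below 1/2, so this is the minimum.

1/2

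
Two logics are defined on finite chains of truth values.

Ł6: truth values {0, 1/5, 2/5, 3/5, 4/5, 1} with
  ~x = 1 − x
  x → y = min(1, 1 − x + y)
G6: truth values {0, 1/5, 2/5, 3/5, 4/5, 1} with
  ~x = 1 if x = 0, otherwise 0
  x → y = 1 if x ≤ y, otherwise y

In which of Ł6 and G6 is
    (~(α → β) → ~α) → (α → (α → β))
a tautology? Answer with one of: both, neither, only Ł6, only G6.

only Ł6

In Ł6: every assignment gives 1 — tautology.
In G6: at α = 2/5, β = 1/5 the value is 1/5 — not a tautology.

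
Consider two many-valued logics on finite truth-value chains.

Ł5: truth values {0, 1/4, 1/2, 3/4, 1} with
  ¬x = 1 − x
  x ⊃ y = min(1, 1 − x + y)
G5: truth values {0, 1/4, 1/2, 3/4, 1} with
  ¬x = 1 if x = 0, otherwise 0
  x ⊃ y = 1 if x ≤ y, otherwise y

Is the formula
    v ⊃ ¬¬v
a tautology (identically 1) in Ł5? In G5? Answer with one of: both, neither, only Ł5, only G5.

In Ł5: every assignment gives 1 — tautology.
In G5: every assignment gives 1 — tautology.

both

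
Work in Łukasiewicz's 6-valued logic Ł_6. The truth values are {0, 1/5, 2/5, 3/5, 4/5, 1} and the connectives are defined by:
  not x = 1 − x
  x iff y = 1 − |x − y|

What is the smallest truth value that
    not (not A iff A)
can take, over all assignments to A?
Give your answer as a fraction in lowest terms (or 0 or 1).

Take A = 2/5:
not A = not 2/5 = 3/5
not A iff A = 3/5 iff 2/5 = 4/5
not (not A iff A) = not 4/5 = 1/5
No assignment yields a value below 1/5, so this is the minimum.

1/5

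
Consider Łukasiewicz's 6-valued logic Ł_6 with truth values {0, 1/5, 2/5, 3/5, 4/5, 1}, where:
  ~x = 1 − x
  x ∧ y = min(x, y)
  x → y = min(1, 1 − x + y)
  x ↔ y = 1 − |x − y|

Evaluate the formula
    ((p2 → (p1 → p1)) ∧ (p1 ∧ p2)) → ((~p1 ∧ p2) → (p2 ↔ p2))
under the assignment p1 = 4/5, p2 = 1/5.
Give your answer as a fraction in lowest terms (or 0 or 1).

1

p1 → p1 = 4/5 → 4/5 = 1
p2 → (p1 → p1) = 1/5 → 1 = 1
p1 ∧ p2 = 4/5 ∧ 1/5 = 1/5
(p2 → (p1 → p1)) ∧ (p1 ∧ p2) = 1 ∧ 1/5 = 1/5
~p1 = ~4/5 = 1/5
~p1 ∧ p2 = 1/5 ∧ 1/5 = 1/5
p2 ↔ p2 = 1/5 ↔ 1/5 = 1
(~p1 ∧ p2) → (p2 ↔ p2) = 1/5 → 1 = 1
((p2 → (p1 → p1)) ∧ (p1 ∧ p2)) → ((~p1 ∧ p2) → (p2 ↔ p2)) = 1/5 → 1 = 1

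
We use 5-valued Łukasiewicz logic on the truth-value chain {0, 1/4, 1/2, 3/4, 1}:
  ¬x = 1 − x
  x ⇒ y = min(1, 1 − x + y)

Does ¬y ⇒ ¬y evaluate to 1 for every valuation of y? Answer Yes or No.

Yes

y = 0 ↦ 1
y = 1/4 ↦ 1
y = 1/2 ↦ 1
y = 3/4 ↦ 1
y = 1 ↦ 1
Every assignment gives a value ≥ 1.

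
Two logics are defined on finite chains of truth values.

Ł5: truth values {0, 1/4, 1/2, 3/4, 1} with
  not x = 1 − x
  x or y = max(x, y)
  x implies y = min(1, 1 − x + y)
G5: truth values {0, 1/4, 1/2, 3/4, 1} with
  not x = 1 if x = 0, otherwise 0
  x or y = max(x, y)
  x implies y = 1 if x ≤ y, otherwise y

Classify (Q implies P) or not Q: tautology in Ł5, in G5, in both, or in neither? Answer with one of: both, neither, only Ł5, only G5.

In Ł5: at P = 0, Q = 1/4 the value is 3/4 — not a tautology.
In G5: at P = 0, Q = 1/4 the value is 0 — not a tautology.

neither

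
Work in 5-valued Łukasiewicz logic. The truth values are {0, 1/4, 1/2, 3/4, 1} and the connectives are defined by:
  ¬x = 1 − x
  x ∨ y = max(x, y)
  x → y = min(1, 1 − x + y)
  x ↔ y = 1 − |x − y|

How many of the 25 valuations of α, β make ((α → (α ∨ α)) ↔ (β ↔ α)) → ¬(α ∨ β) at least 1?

9

value 1: 9 assignments (counts)
value 3/4: 7 assignments
value 1/2: 5 assignments
value 1/4: 3 assignments
value 0: 1 assignment
So 9 of the 25 assignments meet the threshold.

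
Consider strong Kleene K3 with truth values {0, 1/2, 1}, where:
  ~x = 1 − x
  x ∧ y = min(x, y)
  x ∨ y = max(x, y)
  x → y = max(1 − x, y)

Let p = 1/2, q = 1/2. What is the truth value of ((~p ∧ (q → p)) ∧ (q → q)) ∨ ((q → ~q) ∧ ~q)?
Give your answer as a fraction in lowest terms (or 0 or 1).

~p = ~1/2 = 1/2
q → p = 1/2 → 1/2 = 1/2
~p ∧ (q → p) = 1/2 ∧ 1/2 = 1/2
q → q = 1/2 → 1/2 = 1/2
(~p ∧ (q → p)) ∧ (q → q) = 1/2 ∧ 1/2 = 1/2
~q = ~1/2 = 1/2
q → ~q = 1/2 → 1/2 = 1/2
~q = ~1/2 = 1/2
(q → ~q) ∧ ~q = 1/2 ∧ 1/2 = 1/2
((~p ∧ (q → p)) ∧ (q → q)) ∨ ((q → ~q) ∧ ~q) = 1/2 ∨ 1/2 = 1/2

1/2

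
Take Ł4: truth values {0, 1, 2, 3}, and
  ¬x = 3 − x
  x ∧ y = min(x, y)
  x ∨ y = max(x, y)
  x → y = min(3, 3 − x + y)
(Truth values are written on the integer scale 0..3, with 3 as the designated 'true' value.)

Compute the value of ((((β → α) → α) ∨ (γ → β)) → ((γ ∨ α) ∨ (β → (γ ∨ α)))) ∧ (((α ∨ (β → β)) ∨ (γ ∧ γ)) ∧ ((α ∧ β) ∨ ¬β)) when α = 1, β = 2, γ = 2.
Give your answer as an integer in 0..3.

β → α = 2 → 1 = 2
(β → α) → α = 2 → 1 = 2
γ → β = 2 → 2 = 3
((β → α) → α) ∨ (γ → β) = 2 ∨ 3 = 3
γ ∨ α = 2 ∨ 1 = 2
γ ∨ α = 2 ∨ 1 = 2
β → (γ ∨ α) = 2 → 2 = 3
(γ ∨ α) ∨ (β → (γ ∨ α)) = 2 ∨ 3 = 3
(((β → α) → α) ∨ (γ → β)) → ((γ ∨ α) ∨ (β → (γ ∨ α))) = 3 → 3 = 3
β → β = 2 → 2 = 3
α ∨ (β → β) = 1 ∨ 3 = 3
γ ∧ γ = 2 ∧ 2 = 2
(α ∨ (β → β)) ∨ (γ ∧ γ) = 3 ∨ 2 = 3
α ∧ β = 1 ∧ 2 = 1
¬β = ¬2 = 1
(α ∧ β) ∨ ¬β = 1 ∨ 1 = 1
((α ∨ (β → β)) ∨ (γ ∧ γ)) ∧ ((α ∧ β) ∨ ¬β) = 3 ∧ 1 = 1
((((β → α) → α) ∨ (γ → β)) → ((γ ∨ α) ∨ (β → (γ ∨ α)))) ∧ (((α ∨ (β → β)) ∨ (γ ∧ γ)) ∧ ((α ∧ β) ∨ ¬β)) = 3 ∧ 1 = 1

1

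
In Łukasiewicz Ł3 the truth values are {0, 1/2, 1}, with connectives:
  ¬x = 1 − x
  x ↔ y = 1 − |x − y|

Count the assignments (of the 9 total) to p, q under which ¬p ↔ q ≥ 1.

p = 0, q = 0 ↦ 0  <
p = 0, q = 1/2 ↦ 1/2  <
p = 0, q = 1 ↦ 1  ≥
p = 1/2, q = 0 ↦ 1/2  <
p = 1/2, q = 1/2 ↦ 1  ≥
p = 1/2, q = 1 ↦ 1/2  <
p = 1, q = 0 ↦ 1  ≥
p = 1, q = 1/2 ↦ 1/2  <
p = 1, q = 1 ↦ 0  <
So 3 of the 9 assignments meet the threshold.

3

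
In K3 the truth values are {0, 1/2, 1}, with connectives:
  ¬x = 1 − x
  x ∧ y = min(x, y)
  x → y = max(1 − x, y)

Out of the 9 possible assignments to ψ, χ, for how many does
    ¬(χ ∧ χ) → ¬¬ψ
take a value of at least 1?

ψ = 0, χ = 0 ↦ 0  <
ψ = 0, χ = 1/2 ↦ 1/2  <
ψ = 0, χ = 1 ↦ 1  ≥
ψ = 1/2, χ = 0 ↦ 1/2  <
ψ = 1/2, χ = 1/2 ↦ 1/2  <
ψ = 1/2, χ = 1 ↦ 1  ≥
ψ = 1, χ = 0 ↦ 1  ≥
ψ = 1, χ = 1/2 ↦ 1  ≥
ψ = 1, χ = 1 ↦ 1  ≥
So 5 of the 9 assignments meet the threshold.

5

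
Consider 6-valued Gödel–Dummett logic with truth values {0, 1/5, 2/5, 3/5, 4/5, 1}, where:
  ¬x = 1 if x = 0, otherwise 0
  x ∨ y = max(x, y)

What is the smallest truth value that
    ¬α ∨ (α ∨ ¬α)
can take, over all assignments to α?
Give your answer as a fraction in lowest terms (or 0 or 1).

1/5

Take α = 1/5:
¬α = ¬1/5 = 0
¬α = ¬1/5 = 0
α ∨ ¬α = 1/5 ∨ 0 = 1/5
¬α ∨ (α ∨ ¬α) = 0 ∨ 1/5 = 1/5
No assignment yields a value below 1/5, so this is the minimum.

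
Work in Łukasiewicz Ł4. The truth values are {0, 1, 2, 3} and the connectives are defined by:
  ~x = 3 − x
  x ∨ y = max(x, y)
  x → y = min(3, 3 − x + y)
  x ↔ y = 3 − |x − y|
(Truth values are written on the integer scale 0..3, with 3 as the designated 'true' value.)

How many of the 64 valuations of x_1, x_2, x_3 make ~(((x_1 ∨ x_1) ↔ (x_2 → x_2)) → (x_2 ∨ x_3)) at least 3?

1

value 3: 1 assignment (counts)
value 2: 4 assignments
value 1: 9 assignments
value 0: 50 assignments
So 1 of the 64 assignments meets the threshold.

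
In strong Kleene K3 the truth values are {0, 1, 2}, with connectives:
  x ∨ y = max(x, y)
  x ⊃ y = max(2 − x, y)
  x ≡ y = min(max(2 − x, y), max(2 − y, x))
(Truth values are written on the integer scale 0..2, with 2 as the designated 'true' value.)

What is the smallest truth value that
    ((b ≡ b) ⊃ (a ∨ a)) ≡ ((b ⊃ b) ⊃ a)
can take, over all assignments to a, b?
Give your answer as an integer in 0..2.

1

Take a = 0, b = 1:
b ≡ b = 1 ≡ 1 = 1
a ∨ a = 0 ∨ 0 = 0
(b ≡ b) ⊃ (a ∨ a) = 1 ⊃ 0 = 1
b ⊃ b = 1 ⊃ 1 = 1
(b ⊃ b) ⊃ a = 1 ⊃ 0 = 1
((b ≡ b) ⊃ (a ∨ a)) ≡ ((b ⊃ b) ⊃ a) = 1 ≡ 1 = 1
No assignment yields a value below 1, so this is the minimum.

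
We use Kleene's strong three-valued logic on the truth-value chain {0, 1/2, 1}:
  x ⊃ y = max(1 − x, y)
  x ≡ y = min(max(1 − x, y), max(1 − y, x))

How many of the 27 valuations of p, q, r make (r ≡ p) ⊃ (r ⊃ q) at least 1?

value 1: 17 assignments (counts)
value 1/2: 9 assignments
value 0: 1 assignment
So 17 of the 27 assignments meet the threshold.

17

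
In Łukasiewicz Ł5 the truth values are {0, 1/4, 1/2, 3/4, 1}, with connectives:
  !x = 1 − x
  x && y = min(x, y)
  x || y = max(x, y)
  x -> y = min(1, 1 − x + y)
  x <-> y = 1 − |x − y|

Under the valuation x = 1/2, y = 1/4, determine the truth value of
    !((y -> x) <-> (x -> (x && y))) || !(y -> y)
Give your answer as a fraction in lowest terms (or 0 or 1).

1/4

y -> x = 1/4 -> 1/2 = 1
x && y = 1/2 && 1/4 = 1/4
x -> (x && y) = 1/2 -> 1/4 = 3/4
(y -> x) <-> (x -> (x && y)) = 1 <-> 3/4 = 3/4
!((y -> x) <-> (x -> (x && y))) = !3/4 = 1/4
y -> y = 1/4 -> 1/4 = 1
!(y -> y) = !1 = 0
!((y -> x) <-> (x -> (x && y))) || !(y -> y) = 1/4 || 0 = 1/4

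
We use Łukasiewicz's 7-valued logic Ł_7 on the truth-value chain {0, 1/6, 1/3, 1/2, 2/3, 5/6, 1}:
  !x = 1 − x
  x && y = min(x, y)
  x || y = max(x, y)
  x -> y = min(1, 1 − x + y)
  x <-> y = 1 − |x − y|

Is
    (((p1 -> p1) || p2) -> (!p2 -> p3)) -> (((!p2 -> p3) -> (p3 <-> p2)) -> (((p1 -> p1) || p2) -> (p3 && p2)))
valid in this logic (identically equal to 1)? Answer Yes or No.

No

Counterexample: take p1 = 0, p2 = 0, p3 = 1/6.
p1 -> p1 = 0 -> 0 = 1
(p1 -> p1) || p2 = 1 || 0 = 1
!p2 = !0 = 1
!p2 -> p3 = 1 -> 1/6 = 1/6
((p1 -> p1) || p2) -> (!p2 -> p3) = 1 -> 1/6 = 1/6
!p2 = !0 = 1
!p2 -> p3 = 1 -> 1/6 = 1/6
p3 <-> p2 = 1/6 <-> 0 = 5/6
(!p2 -> p3) -> (p3 <-> p2) = 1/6 -> 5/6 = 1
p1 -> p1 = 0 -> 0 = 1
(p1 -> p1) || p2 = 1 || 0 = 1
p3 && p2 = 1/6 && 0 = 0
((p1 -> p1) || p2) -> (p3 && p2) = 1 -> 0 = 0
((!p2 -> p3) -> (p3 <-> p2)) -> (((p1 -> p1) || p2) -> (p3 && p2)) = 1 -> 0 = 0
(((p1 -> p1) || p2) -> (!p2 -> p3)) -> (((!p2 -> p3) -> (p3 <-> p2)) -> (((p1 -> p1) || p2) -> (p3 && p2))) = 1/6 -> 0 = 5/6
This gives 5/6 ≠ 1.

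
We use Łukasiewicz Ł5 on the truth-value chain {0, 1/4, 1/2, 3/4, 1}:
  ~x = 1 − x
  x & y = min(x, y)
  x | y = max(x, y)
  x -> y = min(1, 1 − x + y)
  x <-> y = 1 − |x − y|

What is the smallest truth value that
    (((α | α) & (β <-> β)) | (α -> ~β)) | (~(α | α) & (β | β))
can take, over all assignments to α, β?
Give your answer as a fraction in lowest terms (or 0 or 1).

Take α = 1/2, β = 1:
α | α = 1/2 | 1/2 = 1/2
β <-> β = 1 <-> 1 = 1
(α | α) & (β <-> β) = 1/2 & 1 = 1/2
~β = ~1 = 0
α -> ~β = 1/2 -> 0 = 1/2
((α | α) & (β <-> β)) | (α -> ~β) = 1/2 | 1/2 = 1/2
α | α = 1/2 | 1/2 = 1/2
~(α | α) = ~1/2 = 1/2
β | β = 1 | 1 = 1
~(α | α) & (β | β) = 1/2 & 1 = 1/2
(((α | α) & (β <-> β)) | (α -> ~β)) | (~(α | α) & (β | β)) = 1/2 | 1/2 = 1/2
No assignment yields a value below 1/2, so this is the minimum.

1/2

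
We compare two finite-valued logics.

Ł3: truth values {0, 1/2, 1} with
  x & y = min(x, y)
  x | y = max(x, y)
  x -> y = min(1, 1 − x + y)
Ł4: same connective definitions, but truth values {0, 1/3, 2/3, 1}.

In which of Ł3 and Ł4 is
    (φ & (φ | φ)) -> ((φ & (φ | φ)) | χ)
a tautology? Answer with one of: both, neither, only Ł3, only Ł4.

In Ł3: every assignment gives 1 — tautology.
In Ł4: every assignment gives 1 — tautology.

both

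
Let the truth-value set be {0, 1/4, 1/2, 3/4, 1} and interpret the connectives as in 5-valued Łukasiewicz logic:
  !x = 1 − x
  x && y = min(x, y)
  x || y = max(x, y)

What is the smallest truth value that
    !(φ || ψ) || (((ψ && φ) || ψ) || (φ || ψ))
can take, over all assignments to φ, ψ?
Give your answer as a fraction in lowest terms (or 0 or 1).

1/2

Take φ = 0, ψ = 1/2:
φ || ψ = 0 || 1/2 = 1/2
!(φ || ψ) = !1/2 = 1/2
ψ && φ = 1/2 && 0 = 0
(ψ && φ) || ψ = 0 || 1/2 = 1/2
φ || ψ = 0 || 1/2 = 1/2
((ψ && φ) || ψ) || (φ || ψ) = 1/2 || 1/2 = 1/2
!(φ || ψ) || (((ψ && φ) || ψ) || (φ || ψ)) = 1/2 || 1/2 = 1/2
No assignment yields a value below 1/2, so this is the minimum.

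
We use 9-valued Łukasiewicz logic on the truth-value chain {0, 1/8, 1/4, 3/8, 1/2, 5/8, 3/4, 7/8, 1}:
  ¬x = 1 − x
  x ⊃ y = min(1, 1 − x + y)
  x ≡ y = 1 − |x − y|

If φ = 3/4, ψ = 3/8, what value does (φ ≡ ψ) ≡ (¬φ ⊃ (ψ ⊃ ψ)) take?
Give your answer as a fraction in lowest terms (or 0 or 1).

φ ≡ ψ = 3/4 ≡ 3/8 = 5/8
¬φ = ¬3/4 = 1/4
ψ ⊃ ψ = 3/8 ⊃ 3/8 = 1
¬φ ⊃ (ψ ⊃ ψ) = 1/4 ⊃ 1 = 1
(φ ≡ ψ) ≡ (¬φ ⊃ (ψ ⊃ ψ)) = 5/8 ≡ 1 = 5/8

5/8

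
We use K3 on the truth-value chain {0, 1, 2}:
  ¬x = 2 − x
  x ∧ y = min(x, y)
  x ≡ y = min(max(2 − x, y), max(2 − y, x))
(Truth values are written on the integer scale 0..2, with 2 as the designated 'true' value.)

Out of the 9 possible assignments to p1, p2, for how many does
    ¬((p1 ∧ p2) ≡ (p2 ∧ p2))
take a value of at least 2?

p1 = 0, p2 = 0 ↦ 0  <
p1 = 0, p2 = 1 ↦ 1  <
p1 = 0, p2 = 2 ↦ 2  ≥
p1 = 1, p2 = 0 ↦ 0  <
p1 = 1, p2 = 1 ↦ 1  <
p1 = 1, p2 = 2 ↦ 1  <
p1 = 2, p2 = 0 ↦ 0  <
p1 = 2, p2 = 1 ↦ 1  <
p1 = 2, p2 = 2 ↦ 0  <
So 1 of the 9 assignments meets the threshold.

1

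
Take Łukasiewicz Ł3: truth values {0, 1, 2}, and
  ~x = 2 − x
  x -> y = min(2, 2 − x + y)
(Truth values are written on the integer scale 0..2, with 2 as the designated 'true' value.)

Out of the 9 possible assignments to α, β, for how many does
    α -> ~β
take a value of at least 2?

α = 0, β = 0 ↦ 2  ≥
α = 0, β = 1 ↦ 2  ≥
α = 0, β = 2 ↦ 2  ≥
α = 1, β = 0 ↦ 2  ≥
α = 1, β = 1 ↦ 2  ≥
α = 1, β = 2 ↦ 1  <
α = 2, β = 0 ↦ 2  ≥
α = 2, β = 1 ↦ 1  <
α = 2, β = 2 ↦ 0  <
So 6 of the 9 assignments meet the threshold.

6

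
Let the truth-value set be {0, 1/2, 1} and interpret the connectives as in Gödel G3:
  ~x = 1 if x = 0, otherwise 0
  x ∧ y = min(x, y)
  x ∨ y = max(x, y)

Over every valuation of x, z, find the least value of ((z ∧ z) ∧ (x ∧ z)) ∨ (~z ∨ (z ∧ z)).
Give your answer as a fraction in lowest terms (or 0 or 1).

1/2

Take x = 0, z = 1/2:
z ∧ z = 1/2 ∧ 1/2 = 1/2
x ∧ z = 0 ∧ 1/2 = 0
(z ∧ z) ∧ (x ∧ z) = 1/2 ∧ 0 = 0
~z = ~1/2 = 0
z ∧ z = 1/2 ∧ 1/2 = 1/2
~z ∨ (z ∧ z) = 0 ∨ 1/2 = 1/2
((z ∧ z) ∧ (x ∧ z)) ∨ (~z ∨ (z ∧ z)) = 0 ∨ 1/2 = 1/2
No assignment yields a value below 1/2, so this is the minimum.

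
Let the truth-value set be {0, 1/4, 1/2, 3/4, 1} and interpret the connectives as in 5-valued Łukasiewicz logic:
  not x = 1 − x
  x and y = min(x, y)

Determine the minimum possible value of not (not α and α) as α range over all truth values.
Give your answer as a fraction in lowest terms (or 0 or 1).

Take α = 1/2:
not α = not 1/2 = 1/2
not α and α = 1/2 and 1/2 = 1/2
not (not α and α) = not 1/2 = 1/2
No assignment yields a value below 1/2, so this is the minimum.

1/2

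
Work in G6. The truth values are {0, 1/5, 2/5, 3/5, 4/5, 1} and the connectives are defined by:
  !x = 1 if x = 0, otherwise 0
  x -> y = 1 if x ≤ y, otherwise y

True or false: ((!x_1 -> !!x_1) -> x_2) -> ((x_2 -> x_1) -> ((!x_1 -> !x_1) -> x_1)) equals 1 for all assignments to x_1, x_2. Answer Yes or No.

Counterexample: take x_1 = 0, x_2 = 0.
!x_1 = !0 = 1
!x_1 = !0 = 1
!!x_1 = !1 = 0
!x_1 -> !!x_1 = 1 -> 0 = 0
(!x_1 -> !!x_1) -> x_2 = 0 -> 0 = 1
x_2 -> x_1 = 0 -> 0 = 1
!x_1 = !0 = 1
!x_1 = !0 = 1
!x_1 -> !x_1 = 1 -> 1 = 1
(!x_1 -> !x_1) -> x_1 = 1 -> 0 = 0
(x_2 -> x_1) -> ((!x_1 -> !x_1) -> x_1) = 1 -> 0 = 0
((!x_1 -> !!x_1) -> x_2) -> ((x_2 -> x_1) -> ((!x_1 -> !x_1) -> x_1)) = 1 -> 0 = 0
This gives 0 ≠ 1.

No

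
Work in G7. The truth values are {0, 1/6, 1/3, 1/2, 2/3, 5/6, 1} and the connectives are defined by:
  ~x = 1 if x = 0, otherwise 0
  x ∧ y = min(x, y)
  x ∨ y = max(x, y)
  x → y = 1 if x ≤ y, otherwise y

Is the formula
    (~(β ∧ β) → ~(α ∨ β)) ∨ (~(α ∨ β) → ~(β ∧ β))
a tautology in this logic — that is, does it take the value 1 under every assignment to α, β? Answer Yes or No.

Yes

At α = 5/6, β = 1/3, for instance:
β ∧ β = 1/3 ∧ 1/3 = 1/3
~(β ∧ β) = ~1/3 = 0
α ∨ β = 5/6 ∨ 1/3 = 5/6
~(α ∨ β) = ~5/6 = 0
~(β ∧ β) → ~(α ∨ β) = 0 → 0 = 1
~(α ∨ β) → ~(β ∧ β) = 0 → 0 = 1
(~(β ∧ β) → ~(α ∨ β)) ∨ (~(α ∨ β) → ~(β ∧ β)) = 1 ∨ 1 = 1
and checking the remaining 48 assignments likewise gives ≥ 1 in every case.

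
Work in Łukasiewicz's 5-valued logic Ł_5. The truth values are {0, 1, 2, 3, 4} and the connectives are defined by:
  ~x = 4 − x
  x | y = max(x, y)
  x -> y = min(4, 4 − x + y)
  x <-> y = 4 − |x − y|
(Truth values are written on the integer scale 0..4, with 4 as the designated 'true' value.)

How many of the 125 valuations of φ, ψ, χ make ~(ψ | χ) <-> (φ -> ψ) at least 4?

value 4: 12 assignments (counts)
value 3: 22 assignments
value 2: 27 assignments
value 1: 28 assignments
value 0: 36 assignments
So 12 of the 125 assignments meet the threshold.

12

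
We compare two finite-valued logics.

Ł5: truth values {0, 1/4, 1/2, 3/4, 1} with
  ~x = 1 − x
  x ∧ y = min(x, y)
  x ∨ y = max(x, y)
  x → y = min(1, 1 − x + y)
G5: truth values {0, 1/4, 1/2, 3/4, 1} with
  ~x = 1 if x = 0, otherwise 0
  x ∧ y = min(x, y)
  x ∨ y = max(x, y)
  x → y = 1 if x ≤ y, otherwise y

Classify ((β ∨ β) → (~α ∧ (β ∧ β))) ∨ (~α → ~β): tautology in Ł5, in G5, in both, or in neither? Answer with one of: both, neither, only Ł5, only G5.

only G5

In Ł5: at α = 1/4, β = 1 the value is 3/4 — not a tautology.
In G5: every assignment gives 1 — tautology.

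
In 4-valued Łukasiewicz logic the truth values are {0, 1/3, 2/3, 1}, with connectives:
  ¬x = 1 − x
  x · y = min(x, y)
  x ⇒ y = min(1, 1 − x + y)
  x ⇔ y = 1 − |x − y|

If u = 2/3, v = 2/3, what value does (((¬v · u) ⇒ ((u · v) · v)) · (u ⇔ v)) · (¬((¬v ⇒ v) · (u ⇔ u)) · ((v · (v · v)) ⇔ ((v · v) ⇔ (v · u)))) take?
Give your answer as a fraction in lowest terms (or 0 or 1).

0

¬v = ¬2/3 = 1/3
¬v · u = 1/3 · 2/3 = 1/3
u · v = 2/3 · 2/3 = 2/3
(u · v) · v = 2/3 · 2/3 = 2/3
(¬v · u) ⇒ ((u · v) · v) = 1/3 ⇒ 2/3 = 1
u ⇔ v = 2/3 ⇔ 2/3 = 1
((¬v · u) ⇒ ((u · v) · v)) · (u ⇔ v) = 1 · 1 = 1
¬v = ¬2/3 = 1/3
¬v ⇒ v = 1/3 ⇒ 2/3 = 1
u ⇔ u = 2/3 ⇔ 2/3 = 1
(¬v ⇒ v) · (u ⇔ u) = 1 · 1 = 1
¬((¬v ⇒ v) · (u ⇔ u)) = ¬1 = 0
v · v = 2/3 · 2/3 = 2/3
v · (v · v) = 2/3 · 2/3 = 2/3
v · v = 2/3 · 2/3 = 2/3
v · u = 2/3 · 2/3 = 2/3
(v · v) ⇔ (v · u) = 2/3 ⇔ 2/3 = 1
(v · (v · v)) ⇔ ((v · v) ⇔ (v · u)) = 2/3 ⇔ 1 = 2/3
¬((¬v ⇒ v) · (u ⇔ u)) · ((v · (v · v)) ⇔ ((v · v) ⇔ (v · u))) = 0 · 2/3 = 0
(((¬v · u) ⇒ ((u · v) · v)) · (u ⇔ v)) · (¬((¬v ⇒ v) · (u ⇔ u)) · ((v · (v · v)) ⇔ ((v · v) ⇔ (v · u)))) = 1 · 0 = 0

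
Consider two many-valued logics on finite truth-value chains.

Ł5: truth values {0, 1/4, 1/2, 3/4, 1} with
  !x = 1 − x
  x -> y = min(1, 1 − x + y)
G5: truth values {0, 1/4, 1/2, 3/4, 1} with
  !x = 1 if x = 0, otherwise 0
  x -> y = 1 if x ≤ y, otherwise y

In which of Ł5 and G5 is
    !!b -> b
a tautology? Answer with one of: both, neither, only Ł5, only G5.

In Ł5: every assignment gives 1 — tautology.
In G5: at b = 1/4 the value is 1/4 — not a tautology.

only Ł5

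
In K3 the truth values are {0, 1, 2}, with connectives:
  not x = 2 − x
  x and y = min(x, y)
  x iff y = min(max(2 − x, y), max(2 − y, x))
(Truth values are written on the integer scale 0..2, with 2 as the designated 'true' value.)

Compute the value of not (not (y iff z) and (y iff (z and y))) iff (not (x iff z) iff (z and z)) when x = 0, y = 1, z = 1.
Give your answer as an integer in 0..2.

1

y iff z = 1 iff 1 = 1
not (y iff z) = not 1 = 1
z and y = 1 and 1 = 1
y iff (z and y) = 1 iff 1 = 1
not (y iff z) and (y iff (z and y)) = 1 and 1 = 1
not (not (y iff z) and (y iff (z and y))) = not 1 = 1
x iff z = 0 iff 1 = 1
not (x iff z) = not 1 = 1
z and z = 1 and 1 = 1
not (x iff z) iff (z and z) = 1 iff 1 = 1
not (not (y iff z) and (y iff (z and y))) iff (not (x iff z) iff (z and z)) = 1 iff 1 = 1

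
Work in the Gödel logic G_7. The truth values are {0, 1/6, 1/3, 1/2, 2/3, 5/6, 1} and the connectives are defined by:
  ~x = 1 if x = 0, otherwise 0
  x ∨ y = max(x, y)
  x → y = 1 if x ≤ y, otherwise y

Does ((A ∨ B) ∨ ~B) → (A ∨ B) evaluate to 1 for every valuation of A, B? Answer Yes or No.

No

Counterexample: take A = 0, B = 0.
A ∨ B = 0 ∨ 0 = 0
~B = ~0 = 1
(A ∨ B) ∨ ~B = 0 ∨ 1 = 1
A ∨ B = 0 ∨ 0 = 0
((A ∨ B) ∨ ~B) → (A ∨ B) = 1 → 0 = 0
This gives 0 ≠ 1.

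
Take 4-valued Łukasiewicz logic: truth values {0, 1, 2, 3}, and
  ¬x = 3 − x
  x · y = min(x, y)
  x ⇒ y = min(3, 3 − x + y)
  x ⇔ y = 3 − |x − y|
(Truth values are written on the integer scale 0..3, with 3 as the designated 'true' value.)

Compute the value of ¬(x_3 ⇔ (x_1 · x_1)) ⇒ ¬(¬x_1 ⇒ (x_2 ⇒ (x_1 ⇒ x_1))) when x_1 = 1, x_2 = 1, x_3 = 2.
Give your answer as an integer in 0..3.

x_1 · x_1 = 1 · 1 = 1
x_3 ⇔ (x_1 · x_1) = 2 ⇔ 1 = 2
¬(x_3 ⇔ (x_1 · x_1)) = ¬2 = 1
¬x_1 = ¬1 = 2
x_1 ⇒ x_1 = 1 ⇒ 1 = 3
x_2 ⇒ (x_1 ⇒ x_1) = 1 ⇒ 3 = 3
¬x_1 ⇒ (x_2 ⇒ (x_1 ⇒ x_1)) = 2 ⇒ 3 = 3
¬(¬x_1 ⇒ (x_2 ⇒ (x_1 ⇒ x_1))) = ¬3 = 0
¬(x_3 ⇔ (x_1 · x_1)) ⇒ ¬(¬x_1 ⇒ (x_2 ⇒ (x_1 ⇒ x_1))) = 1 ⇒ 0 = 2

2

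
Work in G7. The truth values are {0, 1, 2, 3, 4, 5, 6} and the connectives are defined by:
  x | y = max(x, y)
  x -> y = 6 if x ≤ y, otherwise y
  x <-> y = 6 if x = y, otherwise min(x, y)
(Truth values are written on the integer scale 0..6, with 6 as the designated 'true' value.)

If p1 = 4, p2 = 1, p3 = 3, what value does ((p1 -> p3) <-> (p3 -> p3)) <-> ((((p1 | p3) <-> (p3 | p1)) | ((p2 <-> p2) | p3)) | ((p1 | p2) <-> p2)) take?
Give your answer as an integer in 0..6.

p1 -> p3 = 4 -> 3 = 3
p3 -> p3 = 3 -> 3 = 6
(p1 -> p3) <-> (p3 -> p3) = 3 <-> 6 = 3
p1 | p3 = 4 | 3 = 4
p3 | p1 = 3 | 4 = 4
(p1 | p3) <-> (p3 | p1) = 4 <-> 4 = 6
p2 <-> p2 = 1 <-> 1 = 6
(p2 <-> p2) | p3 = 6 | 3 = 6
((p1 | p3) <-> (p3 | p1)) | ((p2 <-> p2) | p3) = 6 | 6 = 6
p1 | p2 = 4 | 1 = 4
(p1 | p2) <-> p2 = 4 <-> 1 = 1
(((p1 | p3) <-> (p3 | p1)) | ((p2 <-> p2) | p3)) | ((p1 | p2) <-> p2) = 6 | 1 = 6
((p1 -> p3) <-> (p3 -> p3)) <-> ((((p1 | p3) <-> (p3 | p1)) | ((p2 <-> p2) | p3)) | ((p1 | p2) <-> p2)) = 3 <-> 6 = 3

3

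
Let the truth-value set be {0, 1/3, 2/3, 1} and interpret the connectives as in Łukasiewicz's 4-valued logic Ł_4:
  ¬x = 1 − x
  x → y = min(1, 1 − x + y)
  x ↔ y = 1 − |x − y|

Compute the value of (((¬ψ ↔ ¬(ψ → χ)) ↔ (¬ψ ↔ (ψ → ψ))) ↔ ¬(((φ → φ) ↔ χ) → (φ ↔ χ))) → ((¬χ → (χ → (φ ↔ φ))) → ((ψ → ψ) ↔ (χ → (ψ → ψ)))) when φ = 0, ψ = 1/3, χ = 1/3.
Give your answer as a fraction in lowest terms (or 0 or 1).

¬ψ = ¬1/3 = 2/3
ψ → χ = 1/3 → 1/3 = 1
¬(ψ → χ) = ¬1 = 0
¬ψ ↔ ¬(ψ → χ) = 2/3 ↔ 0 = 1/3
¬ψ = ¬1/3 = 2/3
ψ → ψ = 1/3 → 1/3 = 1
¬ψ ↔ (ψ → ψ) = 2/3 ↔ 1 = 2/3
(¬ψ ↔ ¬(ψ → χ)) ↔ (¬ψ ↔ (ψ → ψ)) = 1/3 ↔ 2/3 = 2/3
φ → φ = 0 → 0 = 1
(φ → φ) ↔ χ = 1 ↔ 1/3 = 1/3
φ ↔ χ = 0 ↔ 1/3 = 2/3
((φ → φ) ↔ χ) → (φ ↔ χ) = 1/3 → 2/3 = 1
¬(((φ → φ) ↔ χ) → (φ ↔ χ)) = ¬1 = 0
((¬ψ ↔ ¬(ψ → χ)) ↔ (¬ψ ↔ (ψ → ψ))) ↔ ¬(((φ → φ) ↔ χ) → (φ ↔ χ)) = 2/3 ↔ 0 = 1/3
¬χ = ¬1/3 = 2/3
φ ↔ φ = 0 ↔ 0 = 1
χ → (φ ↔ φ) = 1/3 → 1 = 1
¬χ → (χ → (φ ↔ φ)) = 2/3 → 1 = 1
ψ → ψ = 1/3 → 1/3 = 1
ψ → ψ = 1/3 → 1/3 = 1
χ → (ψ → ψ) = 1/3 → 1 = 1
(ψ → ψ) ↔ (χ → (ψ → ψ)) = 1 ↔ 1 = 1
(¬χ → (χ → (φ ↔ φ))) → ((ψ → ψ) ↔ (χ → (ψ → ψ))) = 1 → 1 = 1
(((¬ψ ↔ ¬(ψ → χ)) ↔ (¬ψ ↔ (ψ → ψ))) ↔ ¬(((φ → φ) ↔ χ) → (φ ↔ χ))) → ((¬χ → (χ → (φ ↔ φ))) → ((ψ → ψ) ↔ (χ → (ψ → ψ)))) = 1/3 → 1 = 1

1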